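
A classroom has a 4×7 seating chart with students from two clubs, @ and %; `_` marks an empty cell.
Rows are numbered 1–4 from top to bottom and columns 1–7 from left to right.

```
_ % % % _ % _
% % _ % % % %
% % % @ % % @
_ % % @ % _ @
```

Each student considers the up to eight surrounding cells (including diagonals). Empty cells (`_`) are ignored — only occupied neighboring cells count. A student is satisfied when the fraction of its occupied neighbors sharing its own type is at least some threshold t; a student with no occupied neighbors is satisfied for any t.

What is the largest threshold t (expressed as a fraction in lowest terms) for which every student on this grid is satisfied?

Row 1: (1,2)% 3/3 · (1,3)% 4/4 · (1,4)% 3/3 · (1,6)% 3/3
Row 2: (2,1)% 4/4 · (2,2)% 6/6 · (2,4)% 5/6 · (2,5)% 6/7 · (2,6)% 5/6 · (2,7)% 3/4
Row 3: (3,1)% 4/4 · (3,2)% 6/6 · (3,3)% 5/7 · (3,4)@ 1/7 · (3,5)% 5/7 · (3,6)% 5/7 · (3,7)@ 1/4
Row 4: (4,2)% 4/4 · (4,3)% 3/5 · (4,4)@ 1/5 · (4,5)% 2/4 · (4,7)@ 1/2
The smallest same-type fraction is 1/7 at (3,4), which reduces to 1/7. Any threshold above that leaves this student unsatisfied.

1/7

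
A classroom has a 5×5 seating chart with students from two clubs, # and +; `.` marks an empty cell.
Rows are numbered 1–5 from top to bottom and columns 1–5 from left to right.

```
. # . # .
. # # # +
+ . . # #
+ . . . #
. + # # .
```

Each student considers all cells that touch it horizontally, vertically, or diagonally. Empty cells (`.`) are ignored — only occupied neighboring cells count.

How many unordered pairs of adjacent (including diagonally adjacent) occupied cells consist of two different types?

6

Scan each occupied cell's neighbors to the right and below (and the two forward diagonals) so each pair is counted once.
From row 1: 1 unlike of 5 pairs (running 1/5).
From row 2: 4 unlike of 9 pairs (running 5/14).
From row 3: 0 unlike of 4 pairs (running 5/18).
From row 4: 0 unlike of 2 pairs (running 5/20).
From row 5: 1 unlike of 2 pairs (running 6/22).
Total adjacent occupied pairs: 22; unlike-type pairs: 6.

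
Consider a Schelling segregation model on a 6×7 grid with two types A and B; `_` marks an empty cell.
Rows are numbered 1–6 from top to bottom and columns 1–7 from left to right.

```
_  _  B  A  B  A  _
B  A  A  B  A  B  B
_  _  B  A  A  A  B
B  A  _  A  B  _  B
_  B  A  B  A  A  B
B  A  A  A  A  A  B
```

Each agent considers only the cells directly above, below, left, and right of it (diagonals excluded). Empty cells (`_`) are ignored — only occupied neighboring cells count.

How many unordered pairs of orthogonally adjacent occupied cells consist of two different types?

Scan each occupied cell's neighbors to the right and below so each pair is counted once.
From row 1: 7 unlike of 7 pairs (running 7/7).
From row 2: 7 unlike of 11 pairs (running 14/18).
From row 3: 3 unlike of 7 pairs (running 17/25).
From row 4: 5 unlike of 6 pairs (running 22/31).
From row 5: 6 unlike of 11 pairs (running 28/42).
From row 6: 2 unlike of 6 pairs (running 30/48).
Total adjacent occupied pairs: 48; unlike-type pairs: 30.

30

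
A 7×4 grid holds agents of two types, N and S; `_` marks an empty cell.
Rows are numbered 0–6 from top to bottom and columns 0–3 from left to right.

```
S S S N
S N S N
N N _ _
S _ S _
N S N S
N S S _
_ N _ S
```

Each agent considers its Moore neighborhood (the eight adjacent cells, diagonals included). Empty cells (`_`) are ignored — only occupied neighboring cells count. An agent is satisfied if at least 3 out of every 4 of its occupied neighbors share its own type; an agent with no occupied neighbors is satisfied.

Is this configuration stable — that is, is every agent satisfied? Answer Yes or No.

No

Row 0: (0,0)S 2/3 ✗ · (0,1)S 4/5 ✓ · (0,2)S 2/5 ✗ · (0,3)N 1/3 ✗
Row 1: (1,0)S 2/5 ✗ · (1,1)N 2/7 ✗ · (1,2)S 2/6 ✗ · (1,3)N 1/3 ✗
Row 2: (2,0)N 2/4 ✗ · (2,1)N 2/6 ✗
Row 3: (3,0)S 1/4 ✗ · (3,2)S 2/4 ✗
Row 4: (4,0)N 1/4 ✗ · (4,1)S 4/7 ✗ · (4,2)N 0/5 ✗ · (4,3)S 2/3 ✗
Row 5: (5,0)N 2/4 ✗ · (5,1)S 2/6 ✗ · (5,2)S 4/6 ✗
Row 6: (6,1)N 1/3 ✗ · (6,3)S 1/1 ✓
For instance (0,0) has only 2/3 same-type neighbors, below 3/4.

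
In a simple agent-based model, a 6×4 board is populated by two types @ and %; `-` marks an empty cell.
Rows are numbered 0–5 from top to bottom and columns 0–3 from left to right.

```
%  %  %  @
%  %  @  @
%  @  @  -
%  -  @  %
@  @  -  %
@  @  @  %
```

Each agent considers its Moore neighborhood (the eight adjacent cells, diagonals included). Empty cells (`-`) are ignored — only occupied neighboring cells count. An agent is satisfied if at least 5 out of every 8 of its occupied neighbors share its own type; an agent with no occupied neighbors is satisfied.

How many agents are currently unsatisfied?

9

Row 0: (0,0)% 3/3 satisfied · (0,1)% 4/5 satisfied · (0,2)% 2/5 not · (0,3)@ 2/3 satisfied
Row 1: (1,0)% 4/5 satisfied · (1,1)% 5/8 satisfied · (1,2)@ 4/7 not · (1,3)@ 3/4 satisfied
Row 2: (2,0)% 3/4 satisfied · (2,1)@ 3/7 not · (2,2)@ 4/6 satisfied
Row 3: (3,0)% 1/4 not · (3,2)@ 3/5 not · (3,3)% 1/3 not
Row 4: (4,0)@ 3/4 satisfied · (4,1)@ 5/6 satisfied · (4,3)% 2/4 not
Row 5: (5,0)@ 3/3 satisfied · (5,1)@ 4/4 satisfied · (5,2)@ 2/4 not · (5,3)% 1/2 not
Unsatisfied: (0,2), (1,2), (2,1), (3,0), (3,2), (3,3), (4,3), (5,2), (5,3) — 9 in total.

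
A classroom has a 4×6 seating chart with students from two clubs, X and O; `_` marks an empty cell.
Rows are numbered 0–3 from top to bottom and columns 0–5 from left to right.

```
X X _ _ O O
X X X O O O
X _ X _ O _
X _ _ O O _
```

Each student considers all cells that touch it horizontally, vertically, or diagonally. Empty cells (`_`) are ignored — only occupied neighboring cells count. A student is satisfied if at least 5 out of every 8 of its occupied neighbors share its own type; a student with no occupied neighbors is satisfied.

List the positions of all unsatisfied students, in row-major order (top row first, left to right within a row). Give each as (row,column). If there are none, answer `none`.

(1,3), (2,2)

(0,0)X 3/3 ok
(0,1)X 4/4 ok
(0,4)O 4/4 ok
(0,5)O 3/3 ok
(1,0)X 4/4 ok
(1,1)X 6/6 ok
(1,2)X 3/4 ok
(1,3)O 3/5 unhappy
(1,4)O 5/5 ok
(1,5)O 4/4 ok
(2,0)X 3/3 ok
(2,2)X 2/4 unhappy
(2,4)O 5/5 ok
(3,0)X 1/1 ok
(3,3)O 2/3 ok
(3,4)O 2/2 ok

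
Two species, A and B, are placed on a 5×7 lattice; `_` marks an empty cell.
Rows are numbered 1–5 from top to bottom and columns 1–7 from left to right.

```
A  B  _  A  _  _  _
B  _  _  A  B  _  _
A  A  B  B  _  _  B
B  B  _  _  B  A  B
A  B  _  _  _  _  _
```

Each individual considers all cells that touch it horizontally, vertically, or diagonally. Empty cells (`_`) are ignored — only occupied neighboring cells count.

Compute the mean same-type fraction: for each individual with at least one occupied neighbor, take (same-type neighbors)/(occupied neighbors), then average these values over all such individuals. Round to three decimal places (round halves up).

0.367

(1,1)A 0/2
(1,2)B 1/2
(1,4)A 1/2
(2,1)B 1/4
(2,4)A 1/4
(2,5)B 1/3
(3,1)A 1/4
(3,2)A 1/5
(3,3)B 2/4
(3,4)B 3/4
(3,7)B 1/2
(4,1)B 2/5
(4,2)B 3/6
(4,5)B 1/2
(4,6)A 0/3
(4,7)B 1/2
(5,1)A 0/3
(5,2)B 2/3
Sum over 18 individuals: 0/2 + 1/2 + 1/2 + 1/4 + 1/4 + 1/3 + 1/4 + 1/5 + 2/4 + 3/4 + 1/2 + 2/5 + 3/6 + 1/2 + 0/3 + 1/2 + 0/3 + 2/3 = 33/5; mean = 33/5 ÷ 18 = 11/30 = 0.366666… → 0.367.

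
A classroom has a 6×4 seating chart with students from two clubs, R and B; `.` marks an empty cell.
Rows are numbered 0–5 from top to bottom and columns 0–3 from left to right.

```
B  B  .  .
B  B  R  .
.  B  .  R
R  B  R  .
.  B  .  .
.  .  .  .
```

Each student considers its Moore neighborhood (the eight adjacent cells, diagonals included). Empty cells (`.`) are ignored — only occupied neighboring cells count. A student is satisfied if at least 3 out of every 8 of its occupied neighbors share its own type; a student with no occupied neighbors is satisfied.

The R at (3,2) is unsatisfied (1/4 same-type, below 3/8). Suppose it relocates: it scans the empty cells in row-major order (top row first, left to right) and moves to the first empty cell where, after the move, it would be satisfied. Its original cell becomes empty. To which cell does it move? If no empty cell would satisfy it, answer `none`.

(0,3)

Vacating (3,2). Empty cells in order:
  (0,2): 1/3 same-type → still unsatisfied.
  (0,3): 1/1 same-type → satisfied — stop here.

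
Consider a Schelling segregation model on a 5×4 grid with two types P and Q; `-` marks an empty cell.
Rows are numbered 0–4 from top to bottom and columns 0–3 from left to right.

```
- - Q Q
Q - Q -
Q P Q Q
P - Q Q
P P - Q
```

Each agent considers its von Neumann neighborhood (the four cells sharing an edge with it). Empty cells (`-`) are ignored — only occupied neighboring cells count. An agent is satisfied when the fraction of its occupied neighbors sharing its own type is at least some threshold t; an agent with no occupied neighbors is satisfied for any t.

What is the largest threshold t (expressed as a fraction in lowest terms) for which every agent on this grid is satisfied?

(0,2)Q 2/2
(0,3)Q 1/1
(1,0)Q 1/1
(1,2)Q 2/2
(2,0)Q 1/3
(2,1)P 0/2
(2,2)Q 3/4
(2,3)Q 2/2
(3,0)P 1/2
(3,2)Q 2/2
(3,3)Q 3/3
(4,0)P 2/2
(4,1)P 1/1
(4,3)Q 1/1
The smallest same-type fraction is 0/2 at (2,1), which reduces to 0/1. Any threshold above that leaves this agent unsatisfied.

0/1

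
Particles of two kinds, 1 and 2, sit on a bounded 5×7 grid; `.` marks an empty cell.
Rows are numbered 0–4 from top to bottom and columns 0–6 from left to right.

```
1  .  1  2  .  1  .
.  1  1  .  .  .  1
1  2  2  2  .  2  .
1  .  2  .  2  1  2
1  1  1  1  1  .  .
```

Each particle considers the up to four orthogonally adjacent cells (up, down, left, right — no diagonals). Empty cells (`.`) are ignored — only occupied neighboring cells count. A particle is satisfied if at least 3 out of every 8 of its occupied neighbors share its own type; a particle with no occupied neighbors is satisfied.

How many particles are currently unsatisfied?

6

Row 0: (0,0)1 0/0 ✓ · (0,2)1 1/2 ✓ · (0,3)2 0/1 ✗ · (0,5)1 0/0 ✓
Row 1: (1,1)1 1/2 ✓ · (1,2)1 2/3 ✓ · (1,6)1 0/0 ✓
Row 2: (2,0)1 1/2 ✓ · (2,1)2 1/3 ✗ · (2,2)2 3/4 ✓ · (2,3)2 1/1 ✓ · (2,5)2 0/1 ✗
Row 3: (3,0)1 2/2 ✓ · (3,2)2 1/2 ✓ · (3,4)2 0/2 ✗ · (3,5)1 0/3 ✗ · (3,6)2 0/1 ✗
Row 4: (4,0)1 2/2 ✓ · (4,1)1 2/2 ✓ · (4,2)1 2/3 ✓ · (4,3)1 2/2 ✓ · (4,4)1 1/2 ✓
Unsatisfied: (0,3), (2,1), (2,5), (3,4), (3,5), (3,6) — 6 in total.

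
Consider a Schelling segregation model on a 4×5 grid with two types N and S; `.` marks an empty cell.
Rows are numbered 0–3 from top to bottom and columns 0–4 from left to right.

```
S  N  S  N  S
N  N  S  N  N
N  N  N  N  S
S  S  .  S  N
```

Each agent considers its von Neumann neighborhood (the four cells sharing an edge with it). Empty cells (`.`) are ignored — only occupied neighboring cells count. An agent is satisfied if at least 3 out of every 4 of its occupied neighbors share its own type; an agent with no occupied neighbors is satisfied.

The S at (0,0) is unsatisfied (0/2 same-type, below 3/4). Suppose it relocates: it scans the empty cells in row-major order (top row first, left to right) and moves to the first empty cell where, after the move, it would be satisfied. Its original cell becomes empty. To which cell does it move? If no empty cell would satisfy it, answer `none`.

Vacating (0,0). Empty cells in order:
  (3,2): 2/3 same-type → still unsatisfied.

none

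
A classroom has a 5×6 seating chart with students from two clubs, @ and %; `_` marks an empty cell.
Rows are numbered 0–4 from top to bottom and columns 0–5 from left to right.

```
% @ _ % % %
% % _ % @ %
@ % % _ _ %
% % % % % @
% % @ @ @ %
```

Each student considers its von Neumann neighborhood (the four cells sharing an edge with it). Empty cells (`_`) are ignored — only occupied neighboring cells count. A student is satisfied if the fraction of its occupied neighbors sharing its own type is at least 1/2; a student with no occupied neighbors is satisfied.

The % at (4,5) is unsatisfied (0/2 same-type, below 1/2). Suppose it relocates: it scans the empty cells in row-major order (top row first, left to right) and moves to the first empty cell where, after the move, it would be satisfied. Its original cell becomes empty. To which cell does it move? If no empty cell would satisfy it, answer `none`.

(0,2)

Vacating (4,5). Empty cells in order:
  (0,2): 1/2 same-type → satisfied — stop here.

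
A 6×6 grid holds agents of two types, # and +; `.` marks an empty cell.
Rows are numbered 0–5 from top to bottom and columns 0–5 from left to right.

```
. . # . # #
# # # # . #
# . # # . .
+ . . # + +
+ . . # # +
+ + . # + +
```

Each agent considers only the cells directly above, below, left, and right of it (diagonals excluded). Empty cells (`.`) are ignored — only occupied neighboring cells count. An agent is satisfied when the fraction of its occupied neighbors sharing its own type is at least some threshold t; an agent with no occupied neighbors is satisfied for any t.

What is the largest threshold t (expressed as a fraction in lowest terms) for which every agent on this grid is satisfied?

(0,2)# 1/1
(0,4)# 1/1
(0,5)# 2/2
(1,0)# 2/2
(1,1)# 2/2
(1,2)# 4/4
(1,3)# 2/2
(1,5)# 1/1
(2,0)# 1/2
(2,2)# 2/2
(2,3)# 3/3
(3,0)+ 1/2
(3,3)# 2/3
(3,4)+ 1/3
(3,5)+ 2/2
(4,0)+ 2/2
(4,3)# 3/3
(4,4)# 1/4
(4,5)+ 2/3
(5,0)+ 2/2
(5,1)+ 1/1
(5,3)# 1/2
(5,4)+ 1/3
(5,5)+ 2/2
The smallest same-type fraction is 1/4 at (4,4), which reduces to 1/4. Any threshold above that leaves this agent unsatisfied.

1/4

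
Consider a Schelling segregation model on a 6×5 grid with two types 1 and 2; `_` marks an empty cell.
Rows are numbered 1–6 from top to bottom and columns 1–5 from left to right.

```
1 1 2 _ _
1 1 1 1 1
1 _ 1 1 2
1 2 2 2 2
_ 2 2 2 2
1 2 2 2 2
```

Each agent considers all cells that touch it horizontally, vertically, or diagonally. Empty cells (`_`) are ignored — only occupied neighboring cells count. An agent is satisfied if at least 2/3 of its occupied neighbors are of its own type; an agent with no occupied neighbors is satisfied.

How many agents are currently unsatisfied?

7

(1,1)1 3/3 satisfied
(1,2)1 4/5 satisfied
(1,3)2 0/4 not
(2,1)1 4/4 satisfied
(2,2)1 6/7 satisfied
(2,3)1 5/6 satisfied
(2,4)1 4/6 satisfied
(2,5)1 2/3 satisfied
(3,1)1 3/4 satisfied
(3,3)1 4/7 not
(3,4)1 4/8 not
(3,5)2 2/5 not
(4,1)1 1/3 not
(4,2)2 3/6 not
(4,3)2 5/7 satisfied
(4,4)2 6/8 satisfied
(4,5)2 4/5 satisfied
(5,2)2 5/7 satisfied
(5,3)2 8/8 satisfied
(5,4)2 8/8 satisfied
(5,5)2 5/5 satisfied
(6,1)1 0/2 not
(6,2)2 3/4 satisfied
(6,3)2 5/5 satisfied
(6,4)2 5/5 satisfied
(6,5)2 3/3 satisfied
Unsatisfied: (1,3), (3,3), (3,4), (3,5), (4,1), (4,2), (6,1) — 7 in total.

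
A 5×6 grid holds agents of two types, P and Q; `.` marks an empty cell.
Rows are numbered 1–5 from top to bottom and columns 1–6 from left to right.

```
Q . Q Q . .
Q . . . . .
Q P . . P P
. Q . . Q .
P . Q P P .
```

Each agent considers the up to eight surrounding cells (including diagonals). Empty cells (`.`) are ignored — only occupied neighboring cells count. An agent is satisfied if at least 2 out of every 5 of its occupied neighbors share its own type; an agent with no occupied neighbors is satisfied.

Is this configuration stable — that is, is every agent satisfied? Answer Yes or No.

(1,1)Q 1/1 ✓
(1,3)Q 1/1 ✓
(1,4)Q 1/1 ✓
(2,1)Q 2/3 ✓
(3,1)Q 2/3 ✓
(3,2)P 0/3 ✗
(3,5)P 1/2 ✓
(3,6)P 1/2 ✓
(4,2)Q 2/4 ✓
(4,5)Q 0/4 ✗
(5,1)P 0/1 ✗
(5,3)Q 1/2 ✓
(5,4)P 1/3 ✗
(5,5)P 1/2 ✓
For instance (3,2) has only 0/3 same-type neighbors, below 2/5.

No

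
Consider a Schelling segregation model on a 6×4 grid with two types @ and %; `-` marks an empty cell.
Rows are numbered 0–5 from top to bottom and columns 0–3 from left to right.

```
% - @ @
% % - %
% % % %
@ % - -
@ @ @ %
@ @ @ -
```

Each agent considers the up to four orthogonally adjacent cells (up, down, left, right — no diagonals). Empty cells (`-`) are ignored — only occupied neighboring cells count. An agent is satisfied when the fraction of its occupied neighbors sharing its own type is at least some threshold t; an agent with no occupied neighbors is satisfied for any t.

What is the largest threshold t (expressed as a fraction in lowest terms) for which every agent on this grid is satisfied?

0/1

(0,0)% 1/1
(0,2)@ 1/1
(0,3)@ 1/2
(1,0)% 3/3
(1,1)% 2/2
(1,3)% 1/2
(2,0)% 2/3
(2,1)% 4/4
(2,2)% 2/2
(2,3)% 2/2
(3,0)@ 1/3
(3,1)% 1/3
(4,0)@ 3/3
(4,1)@ 3/4
(4,2)@ 2/3
(4,3)% 0/1
(5,0)@ 2/2
(5,1)@ 3/3
(5,2)@ 2/2
The smallest same-type fraction is 0/1 at (4,3), which reduces to 0/1. Any threshold above that leaves this agent unsatisfied.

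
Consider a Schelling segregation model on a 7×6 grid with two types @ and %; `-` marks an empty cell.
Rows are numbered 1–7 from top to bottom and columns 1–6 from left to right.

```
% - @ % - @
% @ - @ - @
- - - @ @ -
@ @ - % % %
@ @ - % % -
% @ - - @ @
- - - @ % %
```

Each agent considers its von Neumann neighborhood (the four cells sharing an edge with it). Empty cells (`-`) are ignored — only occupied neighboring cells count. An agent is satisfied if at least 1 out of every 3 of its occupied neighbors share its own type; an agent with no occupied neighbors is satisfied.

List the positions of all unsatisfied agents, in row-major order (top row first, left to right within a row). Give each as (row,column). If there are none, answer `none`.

Row 1: (1,1)% 1/1 ok · (1,3)@ 0/1 unhappy · (1,4)% 0/2 unhappy · (1,6)@ 1/1 ok
Row 2: (2,1)% 1/2 ok · (2,2)@ 0/1 unhappy · (2,4)@ 1/2 ok · (2,6)@ 1/1 ok
Row 3: (3,4)@ 2/3 ok · (3,5)@ 1/2 ok
Row 4: (4,1)@ 2/2 ok · (4,2)@ 2/2 ok · (4,4)% 2/3 ok · (4,5)% 3/4 ok · (4,6)% 1/1 ok
Row 5: (5,1)@ 2/3 ok · (5,2)@ 3/3 ok · (5,4)% 2/2 ok · (5,5)% 2/3 ok
Row 6: (6,1)% 0/2 unhappy · (6,2)@ 1/2 ok · (6,5)@ 1/3 ok · (6,6)@ 1/2 ok
Row 7: (7,4)@ 0/1 unhappy · (7,5)% 1/3 ok · (7,6)% 1/2 ok

(1,3), (1,4), (2,2), (6,1), (7,4)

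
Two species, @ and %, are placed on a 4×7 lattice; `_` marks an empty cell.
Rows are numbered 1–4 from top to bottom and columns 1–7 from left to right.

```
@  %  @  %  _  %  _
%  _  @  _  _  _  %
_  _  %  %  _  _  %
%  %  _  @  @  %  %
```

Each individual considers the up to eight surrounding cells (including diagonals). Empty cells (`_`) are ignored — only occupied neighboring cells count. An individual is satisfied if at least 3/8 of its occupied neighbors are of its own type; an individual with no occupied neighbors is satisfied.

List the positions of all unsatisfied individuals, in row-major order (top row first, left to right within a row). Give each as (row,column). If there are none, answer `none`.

Row 1: (1,1)@ 0/2 ✗ · (1,2)% 1/4 ✗ · (1,3)@ 1/3 ✗ · (1,4)% 0/2 ✗ · (1,6)% 1/1 ✓
Row 2: (2,1)% 1/2 ✓ · (2,3)@ 1/5 ✗ · (2,7)% 2/2 ✓
Row 3: (3,3)% 2/4 ✓ · (3,4)% 1/4 ✗ · (3,7)% 3/3 ✓
Row 4: (4,1)% 1/1 ✓ · (4,2)% 2/2 ✓ · (4,4)@ 1/3 ✗ · (4,5)@ 1/3 ✗ · (4,6)% 2/3 ✓ · (4,7)% 2/2 ✓

(1,1), (1,2), (1,3), (1,4), (2,3), (3,4), (4,4), (4,5)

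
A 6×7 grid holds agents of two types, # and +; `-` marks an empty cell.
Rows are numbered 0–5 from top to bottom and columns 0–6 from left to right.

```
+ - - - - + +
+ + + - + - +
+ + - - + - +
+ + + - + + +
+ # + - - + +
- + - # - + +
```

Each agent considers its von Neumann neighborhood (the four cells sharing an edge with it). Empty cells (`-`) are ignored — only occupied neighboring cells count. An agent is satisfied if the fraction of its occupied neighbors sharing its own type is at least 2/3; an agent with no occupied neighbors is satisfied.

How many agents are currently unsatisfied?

Row 0: (0,0)+ 1/1 satisfied · (0,5)+ 1/1 satisfied · (0,6)+ 2/2 satisfied
Row 1: (1,0)+ 3/3 satisfied · (1,1)+ 3/3 satisfied · (1,2)+ 1/1 satisfied · (1,4)+ 1/1 satisfied · (1,6)+ 2/2 satisfied
Row 2: (2,0)+ 3/3 satisfied · (2,1)+ 3/3 satisfied · (2,4)+ 2/2 satisfied · (2,6)+ 2/2 satisfied
Row 3: (3,0)+ 3/3 satisfied · (3,1)+ 3/4 satisfied · (3,2)+ 2/2 satisfied · (3,4)+ 2/2 satisfied · (3,5)+ 3/3 satisfied · (3,6)+ 3/3 satisfied
Row 4: (4,0)+ 1/2 not · (4,1)# 0/4 not · (4,2)+ 1/2 not · (4,5)+ 3/3 satisfied · (4,6)+ 3/3 satisfied
Row 5: (5,1)+ 0/1 not · (5,3)# 0/0 satisfied · (5,5)+ 2/2 satisfied · (5,6)+ 2/2 satisfied
Unsatisfied: (4,0), (4,1), (4,2), (5,1) — 4 in total.

4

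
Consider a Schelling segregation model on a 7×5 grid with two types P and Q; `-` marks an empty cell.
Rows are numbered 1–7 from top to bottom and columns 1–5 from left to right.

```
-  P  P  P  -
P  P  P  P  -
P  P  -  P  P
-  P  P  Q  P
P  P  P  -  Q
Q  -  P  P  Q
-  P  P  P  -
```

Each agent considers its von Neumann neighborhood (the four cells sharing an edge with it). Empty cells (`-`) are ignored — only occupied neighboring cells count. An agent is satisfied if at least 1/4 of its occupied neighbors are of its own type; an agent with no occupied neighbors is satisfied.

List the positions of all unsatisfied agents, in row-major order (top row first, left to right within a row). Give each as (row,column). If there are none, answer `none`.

(1,2)P 2/2 satisfied
(1,3)P 3/3 satisfied
(1,4)P 2/2 satisfied
(2,1)P 2/2 satisfied
(2,2)P 4/4 satisfied
(2,3)P 3/3 satisfied
(2,4)P 3/3 satisfied
(3,1)P 2/2 satisfied
(3,2)P 3/3 satisfied
(3,4)P 2/3 satisfied
(3,5)P 2/2 satisfied
(4,2)P 3/3 satisfied
(4,3)P 2/3 satisfied
(4,4)Q 0/3 not
(4,5)P 1/3 satisfied
(5,1)P 1/2 satisfied
(5,2)P 3/3 satisfied
(5,3)P 3/3 satisfied
(5,5)Q 1/2 satisfied
(6,1)Q 0/1 not
(6,3)P 3/3 satisfied
(6,4)P 2/3 satisfied
(6,5)Q 1/2 satisfied
(7,2)P 1/1 satisfied
(7,3)P 3/3 satisfied
(7,4)P 2/2 satisfied

(4,4), (6,1)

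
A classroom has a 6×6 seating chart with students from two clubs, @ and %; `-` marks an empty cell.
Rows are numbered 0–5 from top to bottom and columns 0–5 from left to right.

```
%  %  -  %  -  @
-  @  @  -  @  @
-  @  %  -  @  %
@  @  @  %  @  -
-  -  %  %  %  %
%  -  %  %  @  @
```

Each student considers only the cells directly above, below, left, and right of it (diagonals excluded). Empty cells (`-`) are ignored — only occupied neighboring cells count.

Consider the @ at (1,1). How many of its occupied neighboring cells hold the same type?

2

Occupied neighbors of (1,1): (0,1)=%, (2,1)=@, (1,2)=@.
Same type (@): 2 of 3.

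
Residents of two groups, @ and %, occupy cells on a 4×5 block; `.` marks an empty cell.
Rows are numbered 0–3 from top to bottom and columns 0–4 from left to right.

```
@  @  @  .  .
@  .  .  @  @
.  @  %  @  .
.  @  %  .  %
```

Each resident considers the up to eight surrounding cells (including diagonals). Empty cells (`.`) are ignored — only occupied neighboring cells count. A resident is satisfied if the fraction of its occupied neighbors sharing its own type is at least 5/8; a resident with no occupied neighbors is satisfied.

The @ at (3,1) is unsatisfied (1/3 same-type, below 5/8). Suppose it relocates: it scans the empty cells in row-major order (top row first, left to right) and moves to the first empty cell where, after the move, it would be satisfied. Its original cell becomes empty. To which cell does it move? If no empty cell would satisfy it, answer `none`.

Vacating (3,1). Empty cells in order:
  (0,3): 3/3 same-type → satisfied — stop here.

(0,3)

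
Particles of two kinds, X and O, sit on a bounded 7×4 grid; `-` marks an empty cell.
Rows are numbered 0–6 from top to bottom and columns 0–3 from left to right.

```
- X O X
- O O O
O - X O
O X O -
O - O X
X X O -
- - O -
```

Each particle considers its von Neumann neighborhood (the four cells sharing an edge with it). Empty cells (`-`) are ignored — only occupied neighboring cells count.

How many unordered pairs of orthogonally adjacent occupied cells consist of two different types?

Scan each occupied cell's neighbors to the right and below so each pair is counted once.
From row 0: 4 unlike of 5 pairs (running 4/5).
From row 1: 1 unlike of 4 pairs (running 5/9).
From row 2: 2 unlike of 3 pairs (running 7/12).
From row 3: 2 unlike of 4 pairs (running 9/16).
From row 4: 2 unlike of 3 pairs (running 11/19).
From row 5: 1 unlike of 3 pairs (running 12/22).
Total adjacent occupied pairs: 22; unlike-type pairs: 12.

12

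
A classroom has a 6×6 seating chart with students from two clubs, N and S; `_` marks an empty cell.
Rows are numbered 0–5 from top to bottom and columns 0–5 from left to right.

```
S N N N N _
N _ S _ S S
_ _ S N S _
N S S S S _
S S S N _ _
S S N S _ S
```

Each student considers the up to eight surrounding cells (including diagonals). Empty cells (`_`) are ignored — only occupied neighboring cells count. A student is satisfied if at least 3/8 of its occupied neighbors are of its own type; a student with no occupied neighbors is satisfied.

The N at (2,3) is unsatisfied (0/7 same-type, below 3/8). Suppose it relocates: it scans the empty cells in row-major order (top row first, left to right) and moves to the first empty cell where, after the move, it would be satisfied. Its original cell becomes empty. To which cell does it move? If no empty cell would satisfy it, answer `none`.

Vacating (2,3). Empty cells in order:
  (0,5): 1/3 same-type → still unsatisfied.
  (1,1): 3/6 same-type → satisfied — stop here.

(1,1)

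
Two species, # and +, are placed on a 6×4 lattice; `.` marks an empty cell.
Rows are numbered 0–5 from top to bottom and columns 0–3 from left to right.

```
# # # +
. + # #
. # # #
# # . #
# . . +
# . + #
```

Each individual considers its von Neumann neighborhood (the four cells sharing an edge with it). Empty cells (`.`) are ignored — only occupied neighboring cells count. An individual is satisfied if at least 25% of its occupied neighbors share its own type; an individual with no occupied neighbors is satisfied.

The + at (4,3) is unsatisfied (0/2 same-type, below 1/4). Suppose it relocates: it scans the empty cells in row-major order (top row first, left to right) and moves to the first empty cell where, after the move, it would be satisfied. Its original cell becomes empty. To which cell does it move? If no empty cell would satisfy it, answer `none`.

Vacating (4,3). Empty cells in order:
  (1,0): 1/2 same-type → satisfied — stop here.

(1,0)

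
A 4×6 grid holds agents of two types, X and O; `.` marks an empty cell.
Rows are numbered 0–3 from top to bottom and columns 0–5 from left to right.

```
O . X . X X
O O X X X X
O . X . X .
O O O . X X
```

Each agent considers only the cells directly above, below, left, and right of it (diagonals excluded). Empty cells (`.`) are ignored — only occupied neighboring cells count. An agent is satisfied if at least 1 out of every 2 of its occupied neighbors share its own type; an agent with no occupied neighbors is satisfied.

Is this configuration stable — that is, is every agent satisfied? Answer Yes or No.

Row 0: (0,0)O 1/1 satisfied · (0,2)X 1/1 satisfied · (0,4)X 2/2 satisfied · (0,5)X 2/2 satisfied
Row 1: (1,0)O 3/3 satisfied · (1,1)O 1/2 satisfied · (1,2)X 3/4 satisfied · (1,3)X 2/2 satisfied · (1,4)X 4/4 satisfied · (1,5)X 2/2 satisfied
Row 2: (2,0)O 2/2 satisfied · (2,2)X 1/2 satisfied · (2,4)X 2/2 satisfied
Row 3: (3,0)O 2/2 satisfied · (3,1)O 2/2 satisfied · (3,2)O 1/2 satisfied · (3,4)X 2/2 satisfied · (3,5)X 1/1 satisfied
All meet the threshold, so the configuration is stable.

Yes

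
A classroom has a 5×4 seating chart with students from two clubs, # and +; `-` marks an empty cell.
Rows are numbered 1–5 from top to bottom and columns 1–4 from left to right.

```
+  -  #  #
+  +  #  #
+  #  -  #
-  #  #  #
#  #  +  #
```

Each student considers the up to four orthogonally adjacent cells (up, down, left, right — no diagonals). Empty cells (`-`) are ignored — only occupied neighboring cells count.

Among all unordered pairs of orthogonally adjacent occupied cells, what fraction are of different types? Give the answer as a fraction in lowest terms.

2/7

Scan each occupied cell's neighbors to the right and below so each pair is counted once.
From row 1: 0 unlike of 4 pairs (running 0/4).
From row 2: 2 unlike of 6 pairs (running 2/10).
From row 3: 1 unlike of 3 pairs (running 3/13).
From row 4: 1 unlike of 5 pairs (running 4/18).
From row 5: 2 unlike of 3 pairs (running 6/21).
Total adjacent occupied pairs: 21; unlike-type pairs: 6.
6/21 reduces to 2/7.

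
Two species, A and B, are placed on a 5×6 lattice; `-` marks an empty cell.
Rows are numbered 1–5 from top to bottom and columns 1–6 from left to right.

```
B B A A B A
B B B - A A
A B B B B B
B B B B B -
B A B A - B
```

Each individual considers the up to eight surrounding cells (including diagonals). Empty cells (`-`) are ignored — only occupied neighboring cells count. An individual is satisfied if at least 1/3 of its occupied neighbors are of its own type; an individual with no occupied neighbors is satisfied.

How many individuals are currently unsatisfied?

(1,1)B 3/3 ✓
(1,2)B 4/5 ✓
(1,3)A 1/4 ✗
(1,4)A 2/4 ✓
(1,5)B 0/4 ✗
(1,6)A 2/3 ✓
(2,1)B 4/5 ✓
(2,2)B 6/8 ✓
(2,3)B 5/7 ✓
(2,5)A 3/7 ✓
(2,6)A 2/5 ✓
(3,1)A 0/5 ✗
(3,2)B 7/8 ✓
(3,3)B 7/7 ✓
(3,4)B 6/7 ✓
(3,5)B 4/6 ✓
(3,6)B 2/4 ✓
(4,1)B 3/5 ✓
(4,2)B 6/8 ✓
(4,3)B 6/8 ✓
(4,4)B 6/7 ✓
(4,5)B 5/6 ✓
(5,1)B 2/3 ✓
(5,2)A 0/5 ✗
(5,3)B 3/5 ✓
(5,4)A 0/4 ✗
(5,6)B 1/1 ✓
Unsatisfied: (1,3), (1,5), (3,1), (5,2), (5,4) — 5 in total.

5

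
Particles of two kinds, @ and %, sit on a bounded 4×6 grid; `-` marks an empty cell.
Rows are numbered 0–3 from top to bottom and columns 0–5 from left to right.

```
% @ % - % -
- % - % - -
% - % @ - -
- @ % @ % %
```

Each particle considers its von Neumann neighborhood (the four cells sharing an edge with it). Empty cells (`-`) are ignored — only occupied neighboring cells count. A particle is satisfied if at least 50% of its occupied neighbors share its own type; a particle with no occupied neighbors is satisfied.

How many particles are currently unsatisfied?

9

(0,0)% 0/1 ✗
(0,1)@ 0/3 ✗
(0,2)% 0/1 ✗
(0,4)% 0/0 ✓
(1,1)% 0/1 ✗
(1,3)% 0/1 ✗
(2,0)% 0/0 ✓
(2,2)% 1/2 ✓
(2,3)@ 1/3 ✗
(3,1)@ 0/1 ✗
(3,2)% 1/3 ✗
(3,3)@ 1/3 ✗
(3,4)% 1/2 ✓
(3,5)% 1/1 ✓
Unsatisfied: (0,0), (0,1), (0,2), (1,1), (1,3), (2,3), (3,1), (3,2), (3,3) — 9 in total.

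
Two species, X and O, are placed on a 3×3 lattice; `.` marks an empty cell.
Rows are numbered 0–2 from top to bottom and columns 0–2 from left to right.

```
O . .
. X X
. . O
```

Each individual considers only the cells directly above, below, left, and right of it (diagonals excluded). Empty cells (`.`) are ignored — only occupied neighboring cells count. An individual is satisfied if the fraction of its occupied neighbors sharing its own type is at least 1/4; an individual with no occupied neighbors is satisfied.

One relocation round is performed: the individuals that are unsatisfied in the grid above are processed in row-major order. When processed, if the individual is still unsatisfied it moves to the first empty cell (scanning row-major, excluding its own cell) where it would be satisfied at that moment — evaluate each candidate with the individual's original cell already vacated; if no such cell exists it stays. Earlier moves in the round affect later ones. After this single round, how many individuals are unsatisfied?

Initially unsatisfied (in order): (2,2).
  (2,2) → (0,1).
Resulting grid:
O O .
. X X
. . .
All satisfied now.

0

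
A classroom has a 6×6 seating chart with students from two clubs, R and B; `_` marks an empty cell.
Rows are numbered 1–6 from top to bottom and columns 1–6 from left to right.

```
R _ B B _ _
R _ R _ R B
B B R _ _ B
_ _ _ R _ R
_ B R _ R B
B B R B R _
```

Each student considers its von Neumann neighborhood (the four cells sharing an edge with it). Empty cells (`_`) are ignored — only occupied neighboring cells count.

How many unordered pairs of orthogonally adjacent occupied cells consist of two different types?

Scan each occupied cell's neighbors to the right and below so each pair is counted once.
From row 1: 1 unlike of 3 pairs (running 1/3).
From row 2: 2 unlike of 4 pairs (running 3/7).
From row 3: 2 unlike of 3 pairs (running 5/10).
From row 4: 1 unlike of 1 pairs (running 6/11).
From row 5: 2 unlike of 5 pairs (running 8/16).
From row 6: 3 unlike of 4 pairs (running 11/20).
Total adjacent occupied pairs: 20; unlike-type pairs: 11.

11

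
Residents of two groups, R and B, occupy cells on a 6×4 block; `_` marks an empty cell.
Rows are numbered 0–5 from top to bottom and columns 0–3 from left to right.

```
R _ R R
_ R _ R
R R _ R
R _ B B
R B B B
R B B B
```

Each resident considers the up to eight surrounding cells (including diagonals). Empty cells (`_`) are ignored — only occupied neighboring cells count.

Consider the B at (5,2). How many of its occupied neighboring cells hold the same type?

Occupied neighbors of (5,2): (4,1)=B, (4,2)=B, (4,3)=B, (5,1)=B, (5,3)=B.
Same type (B): 5 of 5.

5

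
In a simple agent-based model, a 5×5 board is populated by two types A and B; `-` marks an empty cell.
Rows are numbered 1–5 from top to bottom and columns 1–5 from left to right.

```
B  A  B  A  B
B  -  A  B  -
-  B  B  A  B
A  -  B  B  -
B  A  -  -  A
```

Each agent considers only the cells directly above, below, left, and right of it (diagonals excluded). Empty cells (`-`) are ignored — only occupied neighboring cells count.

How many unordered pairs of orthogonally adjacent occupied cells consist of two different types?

Scan each occupied cell's neighbors to the right and below so each pair is counted once.
Row 1: B(1,1)–A(1,2)≠ B(1,1)–B(2,1)= A(1,2)–B(1,3)≠ B(1,3)–A(1,4)≠ B(1,3)–A(2,3)≠ A(1,4)–B(1,5)≠ A(1,4)–B(2,4)≠  → 6/7 unlike.
Row 2: A(2,3)–B(2,4)≠ A(2,3)–B(3,3)≠ B(2,4)–A(3,4)≠  → 3/3 unlike.
Row 3: B(3,2)–B(3,3)= B(3,3)–A(3,4)≠ B(3,3)–B(4,3)= A(3,4)–B(3,5)≠ A(3,4)–B(4,4)≠  → 3/5 unlike.
Row 4: A(4,1)–B(5,1)≠ B(4,3)–B(4,4)=  → 1/2 unlike.
Row 5: B(5,1)–A(5,2)≠  → 1/1 unlike.
Total adjacent occupied pairs: 18; unlike-type pairs: 14.

14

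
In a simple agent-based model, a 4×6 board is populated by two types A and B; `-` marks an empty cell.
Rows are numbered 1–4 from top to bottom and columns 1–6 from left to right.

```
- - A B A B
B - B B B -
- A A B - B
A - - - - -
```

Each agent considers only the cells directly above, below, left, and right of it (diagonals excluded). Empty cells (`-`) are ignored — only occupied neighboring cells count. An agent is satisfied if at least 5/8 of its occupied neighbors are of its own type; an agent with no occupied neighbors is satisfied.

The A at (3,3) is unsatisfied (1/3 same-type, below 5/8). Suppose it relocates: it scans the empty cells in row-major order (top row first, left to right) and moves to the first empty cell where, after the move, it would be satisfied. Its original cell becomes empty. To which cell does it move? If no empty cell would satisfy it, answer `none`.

Vacating (3,3). Empty cells in order:
  (1,1): 0/1 same-type → still unsatisfied.
  (1,2): 1/1 same-type → satisfied — stop here.

(1,2)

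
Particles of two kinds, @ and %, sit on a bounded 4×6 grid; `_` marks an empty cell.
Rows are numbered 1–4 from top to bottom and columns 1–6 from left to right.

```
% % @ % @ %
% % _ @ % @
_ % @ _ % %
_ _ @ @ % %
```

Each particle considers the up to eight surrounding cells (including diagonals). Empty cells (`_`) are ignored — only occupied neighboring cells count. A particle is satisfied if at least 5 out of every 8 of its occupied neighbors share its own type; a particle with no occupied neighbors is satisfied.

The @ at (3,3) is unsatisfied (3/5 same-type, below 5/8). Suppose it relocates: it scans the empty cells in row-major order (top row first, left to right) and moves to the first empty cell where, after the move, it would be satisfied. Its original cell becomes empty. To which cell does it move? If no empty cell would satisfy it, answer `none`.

Vacating (3,3). Empty cells in order:
  (2,3): 2/6 same-type → still unsatisfied.
  (3,1): 0/3 same-type → still unsatisfied.
  (3,4): 3/6 same-type → still unsatisfied.
  (4,1): 0/1 same-type → still unsatisfied.
  (4,2): 1/2 same-type → still unsatisfied.

none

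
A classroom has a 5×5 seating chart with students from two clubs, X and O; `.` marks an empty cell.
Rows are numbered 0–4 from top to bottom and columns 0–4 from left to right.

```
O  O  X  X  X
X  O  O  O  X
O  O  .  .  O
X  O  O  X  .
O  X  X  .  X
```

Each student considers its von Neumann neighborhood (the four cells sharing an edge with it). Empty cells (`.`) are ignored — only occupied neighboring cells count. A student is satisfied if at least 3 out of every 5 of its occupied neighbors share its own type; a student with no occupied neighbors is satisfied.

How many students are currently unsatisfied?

14

Row 0: (0,0)O 1/2 unhappy · (0,1)O 2/3 ok · (0,2)X 1/3 unhappy · (0,3)X 2/3 ok · (0,4)X 2/2 ok
Row 1: (1,0)X 0/3 unhappy · (1,1)O 3/4 ok · (1,2)O 2/3 ok · (1,3)O 1/3 unhappy · (1,4)X 1/3 unhappy
Row 2: (2,0)O 1/3 unhappy · (2,1)O 3/3 ok · (2,4)O 0/1 unhappy
Row 3: (3,0)X 0/3 unhappy · (3,1)O 2/4 unhappy · (3,2)O 1/3 unhappy · (3,3)X 0/1 unhappy
Row 4: (4,0)O 0/2 unhappy · (4,1)X 1/3 unhappy · (4,2)X 1/2 unhappy · (4,4)X 0/0 ok
Unsatisfied: (0,0), (0,2), (1,0), (1,3), (1,4), (2,0), (2,4), (3,0), (3,1), (3,2), (3,3), (4,0), (4,1), (4,2) — 14 in total.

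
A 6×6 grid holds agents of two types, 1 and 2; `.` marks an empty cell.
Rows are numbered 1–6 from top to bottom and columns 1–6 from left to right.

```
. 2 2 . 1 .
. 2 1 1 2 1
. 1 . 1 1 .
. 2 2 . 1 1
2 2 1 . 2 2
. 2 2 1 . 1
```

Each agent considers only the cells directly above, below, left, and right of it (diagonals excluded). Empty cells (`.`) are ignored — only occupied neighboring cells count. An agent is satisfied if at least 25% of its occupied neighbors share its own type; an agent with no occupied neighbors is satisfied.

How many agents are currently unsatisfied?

7

Row 1: (1,2)2 2/2 satisfied · (1,3)2 1/2 satisfied · (1,5)1 0/1 not
Row 2: (2,2)2 1/3 satisfied · (2,3)1 1/3 satisfied · (2,4)1 2/3 satisfied · (2,5)2 0/4 not · (2,6)1 0/1 not
Row 3: (3,2)1 0/2 not · (3,4)1 2/2 satisfied · (3,5)1 2/3 satisfied
Row 4: (4,2)2 2/3 satisfied · (4,3)2 1/2 satisfied · (4,5)1 2/3 satisfied · (4,6)1 1/2 satisfied
Row 5: (5,1)2 1/1 satisfied · (5,2)2 3/4 satisfied · (5,3)1 0/3 not · (5,5)2 1/2 satisfied · (5,6)2 1/3 satisfied
Row 6: (6,2)2 2/2 satisfied · (6,3)2 1/3 satisfied · (6,4)1 0/1 not · (6,6)1 0/1 not
Unsatisfied: (1,5), (2,5), (2,6), (3,2), (5,3), (6,4), (6,6) — 7 in total.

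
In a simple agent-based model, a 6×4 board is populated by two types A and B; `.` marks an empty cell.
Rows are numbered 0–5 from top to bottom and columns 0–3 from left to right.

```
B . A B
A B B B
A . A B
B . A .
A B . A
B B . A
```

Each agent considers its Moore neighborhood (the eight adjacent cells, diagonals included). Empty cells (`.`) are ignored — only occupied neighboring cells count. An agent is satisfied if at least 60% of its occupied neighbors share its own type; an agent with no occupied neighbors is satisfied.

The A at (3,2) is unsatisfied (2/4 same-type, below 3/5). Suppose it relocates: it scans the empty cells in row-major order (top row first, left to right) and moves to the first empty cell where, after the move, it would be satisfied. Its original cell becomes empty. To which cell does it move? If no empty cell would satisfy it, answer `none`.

(3,1)

Vacating (3,2). Empty cells in order:
  (0,1): 2/5 same-type → still unsatisfied.
  (2,1): 3/6 same-type → still unsatisfied.
  (3,1): 3/5 same-type → satisfied — stop here.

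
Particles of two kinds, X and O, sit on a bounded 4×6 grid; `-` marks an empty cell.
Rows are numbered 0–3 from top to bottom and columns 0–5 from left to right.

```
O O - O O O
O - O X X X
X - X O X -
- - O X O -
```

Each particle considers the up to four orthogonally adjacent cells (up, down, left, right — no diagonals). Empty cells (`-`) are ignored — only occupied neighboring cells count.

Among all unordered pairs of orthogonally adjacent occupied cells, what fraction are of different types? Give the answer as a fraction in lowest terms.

Scan each occupied cell's neighbors to the right and below so each pair is counted once.
Row 0: O(0,0)–O(0,1)= O(0,0)–O(1,0)= O(0,3)–O(0,4)= O(0,3)–X(1,3)≠ O(0,4)–O(0,5)= O(0,4)–X(1,4)≠ O(0,5)–X(1,5)≠  → 3/7 unlike.
Row 1: O(1,0)–X(2,0)≠ O(1,2)–X(1,3)≠ O(1,2)–X(2,2)≠ X(1,3)–X(1,4)= X(1,3)–O(2,3)≠ X(1,4)–X(1,5)= X(1,4)–X(2,4)=  → 4/7 unlike.
Row 2: X(2,2)–O(2,3)≠ X(2,2)–O(3,2)≠ O(2,3)–X(2,4)≠ O(2,3)–X(3,3)≠ X(2,4)–O(3,4)≠  → 5/5 unlike.
Row 3: O(3,2)–X(3,3)≠ X(3,3)–O(3,4)≠  → 2/2 unlike.
Total adjacent occupied pairs: 21; unlike-type pairs: 14.
14/21 reduces to 2/3.

2/3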